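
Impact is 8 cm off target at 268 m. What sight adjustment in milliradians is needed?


1 mrad subtends 1 cm per 10 m of range, so adj = error_cm / (dist_m / 10) = 8 / (268/10) = 0.2985 mrad

0.2985 mrad


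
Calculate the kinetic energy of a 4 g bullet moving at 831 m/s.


E = 0.5*m*v^2 = 0.5*0.004*831^2 = 1381 J

1381 J


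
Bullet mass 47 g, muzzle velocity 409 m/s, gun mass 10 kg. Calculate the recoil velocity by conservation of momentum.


v_recoil = m_p * v_p / m_gun = 0.047 * 409 / 10 = 1.922 m/s

1.922 m/s


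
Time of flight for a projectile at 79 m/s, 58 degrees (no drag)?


T = 2*v0*sin(theta)/g = 2*79*sin(58°)/9.81 = 13.66 s

13.66 s


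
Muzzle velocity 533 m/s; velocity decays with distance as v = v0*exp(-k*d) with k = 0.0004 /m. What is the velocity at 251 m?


v = v0*exp(-k*d) = 533*exp(-0.0004*251) = 482.1 m/s

482.1 m/s


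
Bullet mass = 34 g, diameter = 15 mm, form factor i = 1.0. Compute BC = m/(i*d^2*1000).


BC = m/(i*d^2*1000) = 34/(1.0 * 15^2 * 1000) = 0.0001511

0.0001511


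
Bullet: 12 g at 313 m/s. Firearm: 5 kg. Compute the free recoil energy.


v_r = m_p*v_p/m_gun = 0.012*313/5 = 0.7512 m/s, E_r = 0.5*m_gun*v_r^2 = 0.5*5*0.7512^2 = 1.411 J

1.411 J


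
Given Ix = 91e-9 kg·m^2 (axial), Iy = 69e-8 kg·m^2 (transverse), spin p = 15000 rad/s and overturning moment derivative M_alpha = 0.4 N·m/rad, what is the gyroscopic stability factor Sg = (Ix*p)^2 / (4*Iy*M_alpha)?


Sg = Ix^2 * p^2 / (4 * Iy * M_alpha) = (91e-9)^2 * 15000^2 / (4 * 69e-8 * 0.4) = 1.688

1.688


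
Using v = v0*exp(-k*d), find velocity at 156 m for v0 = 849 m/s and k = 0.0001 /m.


v = v0*exp(-k*d) = 849*exp(-0.0001*156) = 835.9 m/s

835.9 m/s


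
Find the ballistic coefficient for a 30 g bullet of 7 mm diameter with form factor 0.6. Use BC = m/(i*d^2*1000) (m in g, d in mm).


BC = m/(i*d^2*1000) = 30/(0.6 * 7^2 * 1000) = 0.00102

0.00102


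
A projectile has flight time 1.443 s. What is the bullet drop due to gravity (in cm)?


drop = 0.5*g*t^2 = 0.5*9.81*1.443^2 = 10.2134 m ≈ 1021 cm

1021 cm


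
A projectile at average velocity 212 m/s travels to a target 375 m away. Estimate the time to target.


t = d/v = 375/212 = 1.769 s

1.769 s


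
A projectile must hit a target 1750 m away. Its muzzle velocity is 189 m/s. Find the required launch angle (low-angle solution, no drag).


sin(2*theta) = R*g/v0^2 = 1750*9.81/189^2 = 0.4806, theta = arcsin(0.4806)/2 = 14.36°

14.36 degrees


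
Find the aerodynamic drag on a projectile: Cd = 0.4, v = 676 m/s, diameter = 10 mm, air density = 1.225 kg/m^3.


A = pi*(d/2)^2 = pi*(10/2000)^2 = 7.85398e-05 m^2
Fd = 0.5*Cd*rho*A*v^2 = 0.5*0.4*1.225*7.85398e-05*676^2 = 8.793 N

8.793 N


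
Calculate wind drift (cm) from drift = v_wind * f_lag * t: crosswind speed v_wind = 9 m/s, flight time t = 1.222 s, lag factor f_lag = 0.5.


drift = v_wind * lag * t = 9 * 0.5 * 1.222 = 5.499 m ≈ 549.9 cm

549.9 cm


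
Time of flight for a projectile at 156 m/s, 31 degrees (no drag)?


T = 2*v0*sin(theta)/g = 2*156*sin(31°)/9.81 = 16.38 s

16.38 s


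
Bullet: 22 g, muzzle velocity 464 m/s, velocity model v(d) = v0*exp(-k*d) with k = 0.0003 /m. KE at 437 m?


v = v0*exp(-k*d) = 464*exp(-0.0003*437) = 406.988 m/s
E = 0.5*m*v^2 = 0.5*0.022*406.988^2 = 1822 J

1822 J


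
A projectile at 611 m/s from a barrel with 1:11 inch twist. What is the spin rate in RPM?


twist_m = 11*0.0254 = 0.2794 m
spin = v/twist = 611/0.2794 = 2186.829 rev/s
RPM = spin*60 = 2186.829*60 ≈ 131210 RPM

131210 RPM


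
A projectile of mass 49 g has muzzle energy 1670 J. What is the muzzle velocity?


v = sqrt(2*E/m) = sqrt(2*1670/0.049) = 261.1 m/s

261.1 m/s


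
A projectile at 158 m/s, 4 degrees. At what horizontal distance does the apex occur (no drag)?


R = v0^2*sin(2*theta)/g = 158^2*sin(2*4°)/9.81 = 354.161 m
apex_dist = R/2 = 354.161/2 = 177.1 m

177.1 m


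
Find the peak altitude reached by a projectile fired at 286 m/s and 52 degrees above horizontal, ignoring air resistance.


H = (v0*sin(theta))^2 / (2g) = (286*sin(52°))^2 / (2*9.81) = 2589 m

2589 m


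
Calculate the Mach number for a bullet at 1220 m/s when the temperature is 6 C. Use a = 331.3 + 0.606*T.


a = 331.3 + 0.606*(6) = 334.936 m/s
M = v/a = 1220/334.936 = 3.642

3.642


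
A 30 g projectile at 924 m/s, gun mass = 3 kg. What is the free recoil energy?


v_r = m_p*v_p/m_gun = 0.03*924/3 = 9.24 m/s, E_r = 0.5*m_gun*v_r^2 = 0.5*3*9.24^2 = 128.1 J

128.1 J


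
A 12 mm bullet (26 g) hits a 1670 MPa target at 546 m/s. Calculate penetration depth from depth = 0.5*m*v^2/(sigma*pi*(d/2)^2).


A = pi*(d/2)^2 = pi*(12/2)^2 = 113.097 mm^2
E = 0.5*m*v^2 = 0.5*0.026*546^2 = 3875.51 J
depth = E/(sigma*A) = 3875.51 J / (1670 MPa * 113.097 mm^2) = 3875.51/(1670 * 113.097) m = 0.0205192 m ≈ 20.52 mm

20.52 mm


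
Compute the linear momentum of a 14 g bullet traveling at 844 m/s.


p = m*v = 0.014*844 = 11.82 kg·m/s

11.82 kg·m/s


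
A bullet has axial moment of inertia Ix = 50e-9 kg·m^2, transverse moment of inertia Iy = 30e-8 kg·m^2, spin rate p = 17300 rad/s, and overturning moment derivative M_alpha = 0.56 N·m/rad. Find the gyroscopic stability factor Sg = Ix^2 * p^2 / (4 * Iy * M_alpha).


Sg = Ix^2 * p^2 / (4 * Iy * M_alpha) = (50e-9)^2 * 17300^2 / (4 * 30e-8 * 0.56) = 1.113

1.113


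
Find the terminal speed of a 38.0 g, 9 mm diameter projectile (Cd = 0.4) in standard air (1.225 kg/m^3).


A = pi*(d/2)^2 = pi*(9/2000)^2 = 6.36173e-05 m^2
vt = sqrt(2mg/(Cd*rho*A)) = sqrt(2*0.038*9.81/(0.4 * 1.225 * 6.36173e-05)) = 154.7 m/s

154.7 m/s


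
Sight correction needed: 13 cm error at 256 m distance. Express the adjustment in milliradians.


1 mrad subtends 1 cm per 10 m of range, so adj = error_cm / (dist_m / 10) = 13 / (256/10) = 0.5078 mrad

0.5078 mrad


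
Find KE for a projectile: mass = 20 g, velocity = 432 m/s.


E = 0.5*m*v^2 = 0.5*0.02*432^2 = 1866 J

1866 J


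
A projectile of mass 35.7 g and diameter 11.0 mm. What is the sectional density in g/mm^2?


SD = m/d^2 = 35.7/11.0^2 = 0.295 g/mm^2

0.295 g/mm^2


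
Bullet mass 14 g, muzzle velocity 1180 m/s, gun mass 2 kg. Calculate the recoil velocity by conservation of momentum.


v_recoil = m_p * v_p / m_gun = 0.014 * 1180 / 2 = 8.26 m/s

8.26 m/s


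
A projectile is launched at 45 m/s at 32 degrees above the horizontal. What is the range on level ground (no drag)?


R = v0^2 * sin(2*theta) / g = 45^2 * sin(2*32°) / 9.81 = 185.5 m

185.5 m


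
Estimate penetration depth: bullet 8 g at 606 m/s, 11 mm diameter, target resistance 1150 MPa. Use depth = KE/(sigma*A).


A = pi*(d/2)^2 = pi*(11/2)^2 = 95.0332 mm^2
E = 0.5*m*v^2 = 0.5*0.008*606^2 = 1468.94 J
depth = E/(sigma*A) = 1468.94 J / (1150 MPa * 95.0332 mm^2) = 1468.94/(1150 * 95.0332) m = 0.013441 m ≈ 13.44 mm

13.44 mm


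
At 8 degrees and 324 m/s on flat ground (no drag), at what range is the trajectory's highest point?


R = v0^2*sin(2*theta)/g = 324^2*sin(2*8°)/9.81 = 2949.57 m
apex_dist = R/2 = 2949.57/2 = 1475 m

1475 m


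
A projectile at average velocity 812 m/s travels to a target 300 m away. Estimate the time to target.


t = d/v = 300/812 = 0.3695 s

0.3695 s


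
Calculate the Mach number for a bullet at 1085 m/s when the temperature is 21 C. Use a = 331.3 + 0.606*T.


a = 331.3 + 0.606*(21) = 344.026 m/s
M = v/a = 1085/344.026 = 3.154

3.154


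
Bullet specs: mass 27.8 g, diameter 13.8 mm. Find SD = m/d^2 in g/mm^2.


SD = m/d^2 = 27.8/13.8^2 = 0.146 g/mm^2

0.146 g/mm^2


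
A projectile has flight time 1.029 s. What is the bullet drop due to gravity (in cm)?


drop = 0.5*g*t^2 = 0.5*9.81*1.029^2 = 5.19362 m ≈ 519.4 cm

519.4 cm


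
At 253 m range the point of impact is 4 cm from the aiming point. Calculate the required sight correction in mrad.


1 mrad subtends 1 cm per 10 m of range, so adj = error_cm / (dist_m / 10) = 4 / (253/10) = 0.1581 mrad

0.1581 mrad


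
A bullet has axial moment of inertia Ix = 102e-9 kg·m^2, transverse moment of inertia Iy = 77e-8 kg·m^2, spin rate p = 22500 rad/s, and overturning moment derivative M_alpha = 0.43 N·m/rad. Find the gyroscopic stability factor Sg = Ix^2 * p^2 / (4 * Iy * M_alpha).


Sg = Ix^2 * p^2 / (4 * Iy * M_alpha) = (102e-9)^2 * 22500^2 / (4 * 77e-8 * 0.43) = 3.977

3.977


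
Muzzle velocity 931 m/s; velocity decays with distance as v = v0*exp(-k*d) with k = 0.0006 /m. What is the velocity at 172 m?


v = v0*exp(-k*d) = 931*exp(-0.0006*172) = 839.7 m/s

839.7 m/s


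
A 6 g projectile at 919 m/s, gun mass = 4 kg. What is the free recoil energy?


v_r = m_p*v_p/m_gun = 0.006*919/4 = 1.3785 m/s, E_r = 0.5*m_gun*v_r^2 = 0.5*4*1.3785^2 = 3.801 J

3.801 J


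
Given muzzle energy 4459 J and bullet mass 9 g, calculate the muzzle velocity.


v = sqrt(2*E/m) = sqrt(2*4459/0.009) = 995.4 m/s

995.4 m/s


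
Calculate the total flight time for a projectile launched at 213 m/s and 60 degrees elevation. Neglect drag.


T = 2*v0*sin(theta)/g = 2*213*sin(60°)/9.81 = 37.61 s

37.61 s


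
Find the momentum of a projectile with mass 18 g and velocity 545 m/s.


p = m*v = 0.018*545 = 9.81 kg·m/s

9.81 kg·m/s


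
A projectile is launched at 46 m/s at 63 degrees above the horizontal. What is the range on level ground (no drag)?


R = v0^2 * sin(2*theta) / g = 46^2 * sin(2*63°) / 9.81 = 174.5 m

174.5 m


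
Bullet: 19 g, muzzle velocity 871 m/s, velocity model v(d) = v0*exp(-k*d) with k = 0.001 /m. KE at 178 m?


v = v0*exp(-k*d) = 871*exp(-0.001*178) = 728.977 m/s
E = 0.5*m*v^2 = 0.5*0.019*728.977^2 = 5048 J

5048 J


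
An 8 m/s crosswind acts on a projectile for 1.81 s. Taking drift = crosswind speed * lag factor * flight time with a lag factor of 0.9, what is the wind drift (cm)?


drift = v_wind * lag * t = 8 * 0.9 * 1.81 = 13.032 m ≈ 1303 cm

1303 cm


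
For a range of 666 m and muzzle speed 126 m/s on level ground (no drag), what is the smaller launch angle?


sin(2*theta) = R*g/v0^2 = 666*9.81/126^2 = 0.411531, theta = arcsin(0.411531)/2 = 12.15°

12.15 degrees


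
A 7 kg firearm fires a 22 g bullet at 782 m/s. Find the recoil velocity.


v_recoil = m_p * v_p / m_gun = 0.022 * 782 / 7 = 2.458 m/s

2.458 m/s


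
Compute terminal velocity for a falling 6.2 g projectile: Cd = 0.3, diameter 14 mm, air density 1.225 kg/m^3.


A = pi*(d/2)^2 = pi*(14/2000)^2 = 1.53938e-04 m^2
vt = sqrt(2mg/(Cd*rho*A)) = sqrt(2*0.0062*9.81/(0.3 * 1.225 * 1.53938e-04)) = 46.37 m/s

46.37 m/s


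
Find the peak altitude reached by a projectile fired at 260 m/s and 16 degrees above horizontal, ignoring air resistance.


H = (v0*sin(theta))^2 / (2g) = (260*sin(16°))^2 / (2*9.81) = 261.8 m

261.8 m


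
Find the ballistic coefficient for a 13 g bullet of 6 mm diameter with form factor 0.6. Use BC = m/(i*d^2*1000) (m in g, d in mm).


BC = m/(i*d^2*1000) = 13/(0.6 * 6^2 * 1000) = 0.0006019

0.0006019


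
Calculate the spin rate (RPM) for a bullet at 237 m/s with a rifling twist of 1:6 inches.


twist_m = 6*0.0254 = 0.1524 m
spin = v/twist = 237/0.1524 = 1555.118 rev/s
RPM = spin*60 = 1555.118*60 ≈ 93307 RPM

93307 RPM


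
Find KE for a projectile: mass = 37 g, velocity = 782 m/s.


E = 0.5*m*v^2 = 0.5*0.037*782^2 = 11313 J

11313 J


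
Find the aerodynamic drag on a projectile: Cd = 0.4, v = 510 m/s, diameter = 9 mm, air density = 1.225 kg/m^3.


A = pi*(d/2)^2 = pi*(9/2000)^2 = 6.36173e-05 m^2
Fd = 0.5*Cd*rho*A*v^2 = 0.5*0.4*1.225*6.36173e-05*510^2 = 4.054 N

4.054 N


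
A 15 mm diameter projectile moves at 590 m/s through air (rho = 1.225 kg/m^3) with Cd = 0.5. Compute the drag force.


A = pi*(d/2)^2 = pi*(15/2000)^2 = 1.76715e-04 m^2
Fd = 0.5*Cd*rho*A*v^2 = 0.5*0.5*1.225*1.76715e-04*590^2 = 18.84 N

18.84 N


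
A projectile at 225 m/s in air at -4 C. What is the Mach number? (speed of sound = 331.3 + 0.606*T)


a = 331.3 + 0.606*(-4) = 328.876 m/s
M = v/a = 225/328.876 = 0.6841

0.6841


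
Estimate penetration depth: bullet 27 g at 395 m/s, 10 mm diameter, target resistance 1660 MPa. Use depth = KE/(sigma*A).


A = pi*(d/2)^2 = pi*(10/2)^2 = 78.5398 mm^2
E = 0.5*m*v^2 = 0.5*0.027*395^2 = 2106.34 J
depth = E/(sigma*A) = 2106.34 J / (1660 MPa * 78.5398 mm^2) = 2106.34/(1660 * 78.5398) m = 0.0161559 m ≈ 16.16 mm

16.16 mm


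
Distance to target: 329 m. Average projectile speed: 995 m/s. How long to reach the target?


t = d/v = 329/995 = 0.3307 s

0.3307 s


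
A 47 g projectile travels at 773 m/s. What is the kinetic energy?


E = 0.5*m*v^2 = 0.5*0.047*773^2 = 14042 J

14042 J


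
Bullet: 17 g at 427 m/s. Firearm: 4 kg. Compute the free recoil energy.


v_r = m_p*v_p/m_gun = 0.017*427/4 = 1.81475 m/s, E_r = 0.5*m_gun*v_r^2 = 0.5*4*1.81475^2 = 6.587 J

6.587 J


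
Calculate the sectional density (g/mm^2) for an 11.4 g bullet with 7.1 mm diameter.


SD = m/d^2 = 11.4/7.1^2 = 0.2261 g/mm^2

0.2261 g/mm^2


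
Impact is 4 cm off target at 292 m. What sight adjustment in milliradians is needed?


1 mrad subtends 1 cm per 10 m of range, so adj = error_cm / (dist_m / 10) = 4 / (292/10) = 0.137 mrad

0.137 mrad


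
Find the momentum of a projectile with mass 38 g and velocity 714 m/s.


p = m*v = 0.038*714 = 27.13 kg·m/s

27.13 kg·m/s


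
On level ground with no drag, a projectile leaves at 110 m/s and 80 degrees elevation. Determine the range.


R = v0^2 * sin(2*theta) / g = 110^2 * sin(2*80°) / 9.81 = 421.9 m

421.9 m


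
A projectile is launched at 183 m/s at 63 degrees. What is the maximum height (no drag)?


H = (v0*sin(theta))^2 / (2g) = (183*sin(63°))^2 / (2*9.81) = 1355 m

1355 m


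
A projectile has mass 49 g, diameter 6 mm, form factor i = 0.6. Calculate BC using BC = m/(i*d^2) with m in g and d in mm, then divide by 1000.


BC = m/(i*d^2*1000) = 49/(0.6 * 6^2 * 1000) = 0.002269

0.002269


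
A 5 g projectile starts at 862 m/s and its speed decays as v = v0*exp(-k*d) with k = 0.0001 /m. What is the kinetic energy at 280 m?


v = v0*exp(-k*d) = 862*exp(-0.0001*280) = 838.199 m/s
E = 0.5*m*v^2 = 0.5*0.005*838.199^2 = 1756 J

1756 J


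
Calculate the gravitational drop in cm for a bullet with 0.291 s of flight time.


drop = 0.5*g*t^2 = 0.5*9.81*0.291^2 = 0.41536 m ≈ 41.54 cm

41.54 cm


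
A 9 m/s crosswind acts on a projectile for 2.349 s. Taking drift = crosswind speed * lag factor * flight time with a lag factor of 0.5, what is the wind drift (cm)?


drift = v_wind * lag * t = 9 * 0.5 * 2.349 = 10.5705 m ≈ 1057 cm

1057 cm


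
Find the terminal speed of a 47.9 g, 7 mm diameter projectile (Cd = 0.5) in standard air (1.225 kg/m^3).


A = pi*(d/2)^2 = pi*(7/2000)^2 = 3.84845e-05 m^2
vt = sqrt(2mg/(Cd*rho*A)) = sqrt(2*0.0479*9.81/(0.5 * 1.225 * 3.84845e-05)) = 199.7 m/s

199.7 m/s


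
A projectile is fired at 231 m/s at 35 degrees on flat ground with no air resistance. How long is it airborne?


T = 2*v0*sin(theta)/g = 2*231*sin(35°)/9.81 = 27.01 s

27.01 s


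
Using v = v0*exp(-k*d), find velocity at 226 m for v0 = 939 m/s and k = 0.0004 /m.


v = v0*exp(-k*d) = 939*exp(-0.0004*226) = 857.8 m/s

857.8 m/s


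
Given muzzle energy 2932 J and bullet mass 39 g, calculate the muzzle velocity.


v = sqrt(2*E/m) = sqrt(2*2932/0.039) = 387.8 m/s

387.8 m/s


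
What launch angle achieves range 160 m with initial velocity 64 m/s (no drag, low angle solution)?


sin(2*theta) = R*g/v0^2 = 160*9.81/64^2 = 0.383203, theta = arcsin(0.383203)/2 = 11.27°

11.27 degrees


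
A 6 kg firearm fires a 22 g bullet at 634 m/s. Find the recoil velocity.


v_recoil = m_p * v_p / m_gun = 0.022 * 634 / 6 = 2.325 m/s

2.325 m/s


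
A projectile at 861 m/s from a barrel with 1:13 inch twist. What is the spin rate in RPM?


twist_m = 13*0.0254 = 0.3302 m
spin = v/twist = 861/0.3302 = 2607.511 rev/s
RPM = spin*60 = 2607.511*60 ≈ 156451 RPM

156451 RPM


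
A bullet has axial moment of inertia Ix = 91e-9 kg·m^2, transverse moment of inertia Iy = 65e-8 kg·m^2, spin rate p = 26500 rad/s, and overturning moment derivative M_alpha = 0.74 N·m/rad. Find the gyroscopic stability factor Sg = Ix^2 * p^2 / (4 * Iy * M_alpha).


Sg = Ix^2 * p^2 / (4 * Iy * M_alpha) = (91e-9)^2 * 26500^2 / (4 * 65e-8 * 0.74) = 3.023

3.023


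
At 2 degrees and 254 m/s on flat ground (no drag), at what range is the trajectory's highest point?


R = v0^2*sin(2*theta)/g = 254^2*sin(2*2°)/9.81 = 458.757 m
apex_dist = R/2 = 458.757/2 = 229.4 m

229.4 m


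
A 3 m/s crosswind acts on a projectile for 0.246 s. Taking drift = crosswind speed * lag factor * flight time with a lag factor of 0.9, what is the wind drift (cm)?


drift = v_wind * lag * t = 3 * 0.9 * 0.246 = 0.6642 m ≈ 66.42 cm

66.42 cm


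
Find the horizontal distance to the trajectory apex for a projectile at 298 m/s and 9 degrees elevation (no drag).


R = v0^2*sin(2*theta)/g = 298^2*sin(2*9°)/9.81 = 2797.34 m
apex_dist = R/2 = 2797.34/2 = 1399 m

1399 m


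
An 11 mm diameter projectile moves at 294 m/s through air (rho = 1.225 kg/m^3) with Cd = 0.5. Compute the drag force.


A = pi*(d/2)^2 = pi*(11/2000)^2 = 9.50332e-05 m^2
Fd = 0.5*Cd*rho*A*v^2 = 0.5*0.5*1.225*9.50332e-05*294^2 = 2.516 N

2.516 N


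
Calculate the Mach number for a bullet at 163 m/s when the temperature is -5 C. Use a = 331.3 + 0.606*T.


a = 331.3 + 0.606*(-5) = 328.27 m/s
M = v/a = 163/328.27 = 0.4965

0.4965


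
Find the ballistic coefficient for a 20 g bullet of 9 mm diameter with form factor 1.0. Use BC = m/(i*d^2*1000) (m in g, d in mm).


BC = m/(i*d^2*1000) = 20/(1.0 * 9^2 * 1000) = 0.0002469

0.0002469


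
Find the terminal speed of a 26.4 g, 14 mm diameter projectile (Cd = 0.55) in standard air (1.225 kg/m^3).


A = pi*(d/2)^2 = pi*(14/2000)^2 = 1.53938e-04 m^2
vt = sqrt(2mg/(Cd*rho*A)) = sqrt(2*0.0264*9.81/(0.55 * 1.225 * 1.53938e-04)) = 70.67 m/s

70.67 m/s


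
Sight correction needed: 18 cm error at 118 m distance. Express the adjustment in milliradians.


1 mrad subtends 1 cm per 10 m of range, so adj = error_cm / (dist_m / 10) = 18 / (118/10) = 1.525 mrad

1.525 mrad


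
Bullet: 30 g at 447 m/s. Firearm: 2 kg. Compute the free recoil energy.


v_r = m_p*v_p/m_gun = 0.03*447/2 = 6.705 m/s, E_r = 0.5*m_gun*v_r^2 = 0.5*2*6.705^2 = 44.96 J

44.96 J


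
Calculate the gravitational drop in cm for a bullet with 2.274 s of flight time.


drop = 0.5*g*t^2 = 0.5*9.81*2.274^2 = 25.3641 m ≈ 2536 cm

2536 cm


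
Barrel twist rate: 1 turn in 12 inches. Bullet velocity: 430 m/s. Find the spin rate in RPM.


twist_m = 12*0.0254 = 0.3048 m
spin = v/twist = 430/0.3048 = 1410.761 rev/s
RPM = spin*60 = 1410.761*60 ≈ 84646 RPM

84646 RPM


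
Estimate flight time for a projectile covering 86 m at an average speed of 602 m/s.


t = d/v = 86/602 = 0.1429 s

0.1429 s


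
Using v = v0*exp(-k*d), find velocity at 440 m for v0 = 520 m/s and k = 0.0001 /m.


v = v0*exp(-k*d) = 520*exp(-0.0001*440) = 497.6 m/s

497.6 m/s


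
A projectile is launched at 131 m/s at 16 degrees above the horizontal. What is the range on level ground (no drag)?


R = v0^2 * sin(2*theta) / g = 131^2 * sin(2*16°) / 9.81 = 927 m

927 m


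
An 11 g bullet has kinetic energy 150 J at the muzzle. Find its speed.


v = sqrt(2*E/m) = sqrt(2*150/0.011) = 165.1 m/s

165.1 m/s


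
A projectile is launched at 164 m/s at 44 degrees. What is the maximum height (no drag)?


H = (v0*sin(theta))^2 / (2g) = (164*sin(44°))^2 / (2*9.81) = 661.5 m

661.5 m


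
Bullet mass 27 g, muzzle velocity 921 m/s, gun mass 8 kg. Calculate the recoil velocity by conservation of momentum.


v_recoil = m_p * v_p / m_gun = 0.027 * 921 / 8 = 3.108 m/s

3.108 m/s


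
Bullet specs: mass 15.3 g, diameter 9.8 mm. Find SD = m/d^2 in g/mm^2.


SD = m/d^2 = 15.3/9.8^2 = 0.1593 g/mm^2

0.1593 g/mm^2


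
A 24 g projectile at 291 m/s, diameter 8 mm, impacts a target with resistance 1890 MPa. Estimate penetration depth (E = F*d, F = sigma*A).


A = pi*(d/2)^2 = pi*(8/2)^2 = 50.2655 mm^2
E = 0.5*m*v^2 = 0.5*0.024*291^2 = 1016.17 J
depth = E/(sigma*A) = 1016.17 J / (1890 MPa * 50.2655 mm^2) = 1016.17/(1890 * 50.2655) m = 0.0106963 m ≈ 10.7 mm

10.7 mm


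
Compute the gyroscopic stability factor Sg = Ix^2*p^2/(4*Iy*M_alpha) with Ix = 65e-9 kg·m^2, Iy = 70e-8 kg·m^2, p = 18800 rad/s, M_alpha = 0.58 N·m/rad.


Sg = Ix^2 * p^2 / (4 * Iy * M_alpha) = (65e-9)^2 * 18800^2 / (4 * 70e-8 * 0.58) = 0.9195

0.9195


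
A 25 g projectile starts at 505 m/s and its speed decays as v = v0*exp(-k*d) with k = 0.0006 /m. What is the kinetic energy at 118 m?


v = v0*exp(-k*d) = 505*exp(-0.0006*118) = 470.482 m/s
E = 0.5*m*v^2 = 0.5*0.025*470.482^2 = 2767 J

2767 J


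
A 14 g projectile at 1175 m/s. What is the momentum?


p = m*v = 0.014*1175 = 16.45 kg·m/s

16.45 kg·m/s


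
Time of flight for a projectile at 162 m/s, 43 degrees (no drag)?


T = 2*v0*sin(theta)/g = 2*162*sin(43°)/9.81 = 22.52 s

22.52 s


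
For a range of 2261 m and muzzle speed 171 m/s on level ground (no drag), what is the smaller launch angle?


sin(2*theta) = R*g/v0^2 = 2261*9.81/171^2 = 0.758538, theta = arcsin(0.758538)/2 = 24.67°

24.67 degrees


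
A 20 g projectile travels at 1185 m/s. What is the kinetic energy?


E = 0.5*m*v^2 = 0.5*0.02*1185^2 = 14042 J

14042 J


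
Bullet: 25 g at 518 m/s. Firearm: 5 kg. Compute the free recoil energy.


v_r = m_p*v_p/m_gun = 0.025*518/5 = 2.59 m/s, E_r = 0.5*m_gun*v_r^2 = 0.5*5*2.59^2 = 16.77 J

16.77 J


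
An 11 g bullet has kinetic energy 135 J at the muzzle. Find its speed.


v = sqrt(2*E/m) = sqrt(2*135/0.011) = 156.7 m/s

156.7 m/s


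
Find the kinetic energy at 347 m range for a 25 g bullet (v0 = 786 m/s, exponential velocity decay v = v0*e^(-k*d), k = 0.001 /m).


v = v0*exp(-k*d) = 786*exp(-0.001*347) = 555.549 m/s
E = 0.5*m*v^2 = 0.5*0.025*555.549^2 = 3858 J

3858 J


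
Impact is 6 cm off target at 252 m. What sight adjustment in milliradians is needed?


1 mrad subtends 1 cm per 10 m of range, so adj = error_cm / (dist_m / 10) = 6 / (252/10) = 0.2381 mrad

0.2381 mrad


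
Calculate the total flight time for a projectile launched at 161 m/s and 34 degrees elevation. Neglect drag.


T = 2*v0*sin(theta)/g = 2*161*sin(34°)/9.81 = 18.35 s

18.35 s


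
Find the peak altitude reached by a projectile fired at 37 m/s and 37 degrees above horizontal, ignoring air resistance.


H = (v0*sin(theta))^2 / (2g) = (37*sin(37°))^2 / (2*9.81) = 25.27 m

25.27 m


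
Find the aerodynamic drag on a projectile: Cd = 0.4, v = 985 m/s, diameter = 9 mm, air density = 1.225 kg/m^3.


A = pi*(d/2)^2 = pi*(9/2000)^2 = 6.36173e-05 m^2
Fd = 0.5*Cd*rho*A*v^2 = 0.5*0.4*1.225*6.36173e-05*985^2 = 15.12 N

15.12 N


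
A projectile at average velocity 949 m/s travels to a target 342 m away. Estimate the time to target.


t = d/v = 342/949 = 0.3604 s

0.3604 s


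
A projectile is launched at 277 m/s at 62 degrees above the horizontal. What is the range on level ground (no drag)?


R = v0^2 * sin(2*theta) / g = 277^2 * sin(2*62°) / 9.81 = 6484 m

6484 m


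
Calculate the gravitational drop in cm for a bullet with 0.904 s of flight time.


drop = 0.5*g*t^2 = 0.5*9.81*0.904^2 = 4.00844 m ≈ 400.8 cm

400.8 cm


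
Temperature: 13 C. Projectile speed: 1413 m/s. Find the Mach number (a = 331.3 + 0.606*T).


a = 331.3 + 0.606*(13) = 339.178 m/s
M = v/a = 1413/339.178 = 4.166

4.166


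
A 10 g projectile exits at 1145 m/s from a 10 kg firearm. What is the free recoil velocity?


v_recoil = m_p * v_p / m_gun = 0.01 * 1145 / 10 = 1.145 m/s

1.145 m/s


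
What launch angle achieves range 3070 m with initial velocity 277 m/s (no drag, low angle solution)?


sin(2*theta) = R*g/v0^2 = 3070*9.81/277^2 = 0.392507, theta = arcsin(0.392507)/2 = 11.56°

11.56 degrees


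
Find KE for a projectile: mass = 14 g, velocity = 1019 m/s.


E = 0.5*m*v^2 = 0.5*0.014*1019^2 = 7269 J

7269 J


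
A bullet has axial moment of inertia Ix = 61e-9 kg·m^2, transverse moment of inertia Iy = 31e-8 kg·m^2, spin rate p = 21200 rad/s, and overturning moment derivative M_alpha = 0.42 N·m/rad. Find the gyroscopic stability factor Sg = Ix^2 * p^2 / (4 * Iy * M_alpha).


Sg = Ix^2 * p^2 / (4 * Iy * M_alpha) = (61e-9)^2 * 21200^2 / (4 * 31e-8 * 0.42) = 3.211

3.211


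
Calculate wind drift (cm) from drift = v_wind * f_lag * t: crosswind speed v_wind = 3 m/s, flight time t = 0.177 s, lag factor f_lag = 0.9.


drift = v_wind * lag * t = 3 * 0.9 * 0.177 = 0.4779 m ≈ 47.79 cm

47.79 cm


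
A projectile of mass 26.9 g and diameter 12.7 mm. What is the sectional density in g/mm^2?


SD = m/d^2 = 26.9/12.7^2 = 0.1668 g/mm^2

0.1668 g/mm^2


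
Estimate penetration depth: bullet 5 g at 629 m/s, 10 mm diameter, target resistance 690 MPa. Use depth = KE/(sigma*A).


A = pi*(d/2)^2 = pi*(10/2)^2 = 78.5398 mm^2
E = 0.5*m*v^2 = 0.5*0.005*629^2 = 989.103 J
depth = E/(sigma*A) = 989.103 J / (690 MPa * 78.5398 mm^2) = 989.103/(690 * 78.5398) m = 0.0182517 m ≈ 18.25 mm

18.25 mm


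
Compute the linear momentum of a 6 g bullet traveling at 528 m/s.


p = m*v = 0.006*528 = 3.168 kg·m/s

3.168 kg·m/s


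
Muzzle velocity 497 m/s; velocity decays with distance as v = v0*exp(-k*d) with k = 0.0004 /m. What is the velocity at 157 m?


v = v0*exp(-k*d) = 497*exp(-0.0004*157) = 466.7 m/s

466.7 m/s


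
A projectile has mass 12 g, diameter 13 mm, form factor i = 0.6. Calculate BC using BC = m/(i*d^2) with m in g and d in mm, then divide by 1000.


BC = m/(i*d^2*1000) = 12/(0.6 * 13^2 * 1000) = 0.0001183

0.0001183


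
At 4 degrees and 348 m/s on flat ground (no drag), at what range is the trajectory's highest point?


R = v0^2*sin(2*theta)/g = 348^2*sin(2*4°)/9.81 = 1718.09 m
apex_dist = R/2 = 1718.09/2 = 859 m

859 m


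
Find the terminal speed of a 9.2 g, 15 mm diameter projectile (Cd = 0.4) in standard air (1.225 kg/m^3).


A = pi*(d/2)^2 = pi*(15/2000)^2 = 1.76715e-04 m^2
vt = sqrt(2mg/(Cd*rho*A)) = sqrt(2*0.0092*9.81/(0.4 * 1.225 * 1.76715e-04)) = 45.66 m/s

45.66 m/s


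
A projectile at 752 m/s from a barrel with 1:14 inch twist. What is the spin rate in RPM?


twist_m = 14*0.0254 = 0.3556 m
spin = v/twist = 752/0.3556 = 2114.736 rev/s
RPM = spin*60 = 2114.736*60 ≈ 126884 RPM

126884 RPM


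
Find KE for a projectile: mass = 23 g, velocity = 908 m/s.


E = 0.5*m*v^2 = 0.5*0.023*908^2 = 9481 J

9481 J


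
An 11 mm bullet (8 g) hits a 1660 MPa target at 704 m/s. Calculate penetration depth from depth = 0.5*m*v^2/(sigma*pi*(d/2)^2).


A = pi*(d/2)^2 = pi*(11/2)^2 = 95.0332 mm^2
E = 0.5*m*v^2 = 0.5*0.008*704^2 = 1982.46 J
depth = E/(sigma*A) = 1982.46 J / (1660 MPa * 95.0332 mm^2) = 1982.46/(1660 * 95.0332) m = 0.0125667 m ≈ 12.57 mm

12.57 mm


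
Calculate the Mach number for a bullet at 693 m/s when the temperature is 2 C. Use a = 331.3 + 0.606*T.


a = 331.3 + 0.606*(2) = 332.512 m/s
M = v/a = 693/332.512 = 2.084

2.084


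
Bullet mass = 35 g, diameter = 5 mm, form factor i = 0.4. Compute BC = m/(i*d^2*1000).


BC = m/(i*d^2*1000) = 35/(0.4 * 5^2 * 1000) = 0.0035

0.0035


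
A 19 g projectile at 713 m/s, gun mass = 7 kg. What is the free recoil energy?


v_r = m_p*v_p/m_gun = 0.019*713/7 = 1.93529 m/s, E_r = 0.5*m_gun*v_r^2 = 0.5*7*1.93529^2 = 13.11 J

13.11 J


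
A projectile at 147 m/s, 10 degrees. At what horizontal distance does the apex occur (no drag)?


R = v0^2*sin(2*theta)/g = 147^2*sin(2*10°)/9.81 = 753.386 m
apex_dist = R/2 = 753.386/2 = 376.7 m

376.7 m


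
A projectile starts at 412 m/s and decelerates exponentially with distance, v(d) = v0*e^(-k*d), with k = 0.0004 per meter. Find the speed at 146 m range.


v = v0*exp(-k*d) = 412*exp(-0.0004*146) = 388.6 m/s

388.6 m/s


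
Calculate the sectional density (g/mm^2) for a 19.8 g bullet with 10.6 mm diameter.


SD = m/d^2 = 19.8/10.6^2 = 0.1762 g/mm^2

0.1762 g/mm^2


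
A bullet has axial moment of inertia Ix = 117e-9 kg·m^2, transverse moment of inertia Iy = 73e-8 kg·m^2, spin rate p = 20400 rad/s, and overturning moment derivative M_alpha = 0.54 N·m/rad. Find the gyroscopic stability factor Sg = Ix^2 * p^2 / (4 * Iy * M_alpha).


Sg = Ix^2 * p^2 / (4 * Iy * M_alpha) = (117e-9)^2 * 20400^2 / (4 * 73e-8 * 0.54) = 3.613

3.613


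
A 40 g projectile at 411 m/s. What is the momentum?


p = m*v = 0.04*411 = 16.44 kg·m/s

16.44 kg·m/s


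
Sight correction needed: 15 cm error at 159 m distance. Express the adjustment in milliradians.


1 mrad subtends 1 cm per 10 m of range, so adj = error_cm / (dist_m / 10) = 15 / (159/10) = 0.9434 mrad

0.9434 mrad


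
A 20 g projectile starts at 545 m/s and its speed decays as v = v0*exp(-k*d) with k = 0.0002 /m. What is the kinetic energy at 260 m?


v = v0*exp(-k*d) = 545*exp(-0.0002*260) = 517.384 m/s
E = 0.5*m*v^2 = 0.5*0.02*517.384^2 = 2677 J

2677 J


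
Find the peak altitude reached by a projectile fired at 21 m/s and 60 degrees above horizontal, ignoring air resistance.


H = (v0*sin(theta))^2 / (2g) = (21*sin(60°))^2 / (2*9.81) = 16.86 m

16.86 m


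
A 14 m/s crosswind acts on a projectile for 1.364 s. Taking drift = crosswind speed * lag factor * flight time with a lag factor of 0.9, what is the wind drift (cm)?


drift = v_wind * lag * t = 14 * 0.9 * 1.364 = 17.1864 m ≈ 1719 cm

1719 cm


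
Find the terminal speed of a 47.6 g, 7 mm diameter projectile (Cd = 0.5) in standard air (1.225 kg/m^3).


A = pi*(d/2)^2 = pi*(7/2000)^2 = 3.84845e-05 m^2
vt = sqrt(2mg/(Cd*rho*A)) = sqrt(2*0.0476*9.81/(0.5 * 1.225 * 3.84845e-05)) = 199 m/s

199 m/s


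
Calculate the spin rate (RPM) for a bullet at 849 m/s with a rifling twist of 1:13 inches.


twist_m = 13*0.0254 = 0.3302 m
spin = v/twist = 849/0.3302 = 2571.169 rev/s
RPM = spin*60 = 2571.169*60 ≈ 154270 RPM

154270 RPM


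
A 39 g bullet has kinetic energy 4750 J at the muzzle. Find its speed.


v = sqrt(2*E/m) = sqrt(2*4750/0.039) = 493.5 m/s

493.5 m/s


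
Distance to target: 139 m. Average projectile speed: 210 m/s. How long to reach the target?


t = d/v = 139/210 = 0.6619 s

0.6619 s


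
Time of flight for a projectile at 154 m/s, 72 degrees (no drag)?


T = 2*v0*sin(theta)/g = 2*154*sin(72°)/9.81 = 29.86 s

29.86 s


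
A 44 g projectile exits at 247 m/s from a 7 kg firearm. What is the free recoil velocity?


v_recoil = m_p * v_p / m_gun = 0.044 * 247 / 7 = 1.553 m/s

1.553 m/s


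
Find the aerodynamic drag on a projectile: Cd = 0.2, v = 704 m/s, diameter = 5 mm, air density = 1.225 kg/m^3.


A = pi*(d/2)^2 = pi*(5/2000)^2 = 1.96350e-05 m^2
Fd = 0.5*Cd*rho*A*v^2 = 0.5*0.2*1.225*1.96350e-05*704^2 = 1.192 N

1.192 N


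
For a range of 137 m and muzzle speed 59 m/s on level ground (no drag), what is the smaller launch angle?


sin(2*theta) = R*g/v0^2 = 137*9.81/59^2 = 0.386087, theta = arcsin(0.386087)/2 = 11.36°

11.36 degrees


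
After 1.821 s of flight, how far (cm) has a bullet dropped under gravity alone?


drop = 0.5*g*t^2 = 0.5*9.81*1.821^2 = 16.2652 m ≈ 1627 cm

1627 cm


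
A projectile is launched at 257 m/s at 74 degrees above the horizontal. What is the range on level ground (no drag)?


R = v0^2 * sin(2*theta) / g = 257^2 * sin(2*74°) / 9.81 = 3568 m

3568 m


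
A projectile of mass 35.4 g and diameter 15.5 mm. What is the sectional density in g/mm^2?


SD = m/d^2 = 35.4/15.5^2 = 0.1473 g/mm^2

0.1473 g/mm^2


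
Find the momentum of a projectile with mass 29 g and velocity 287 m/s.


p = m*v = 0.029*287 = 8.323 kg·m/s

8.323 kg·m/s


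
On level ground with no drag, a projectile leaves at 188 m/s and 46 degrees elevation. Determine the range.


R = v0^2 * sin(2*theta) / g = 188^2 * sin(2*46°) / 9.81 = 3601 m

3601 m


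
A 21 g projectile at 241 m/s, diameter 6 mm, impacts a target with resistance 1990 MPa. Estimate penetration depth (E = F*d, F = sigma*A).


A = pi*(d/2)^2 = pi*(6/2)^2 = 28.2743 mm^2
E = 0.5*m*v^2 = 0.5*0.021*241^2 = 609.851 J
depth = E/(sigma*A) = 609.851 J / (1990 MPa * 28.2743 mm^2) = 609.851/(1990 * 28.2743) m = 0.0108387 m ≈ 10.84 mm

10.84 mm


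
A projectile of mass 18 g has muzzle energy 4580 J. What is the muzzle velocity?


v = sqrt(2*E/m) = sqrt(2*4580/0.018) = 713.4 m/s

713.4 m/s


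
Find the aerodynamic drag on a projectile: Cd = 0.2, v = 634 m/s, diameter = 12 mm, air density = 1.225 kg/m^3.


A = pi*(d/2)^2 = pi*(12/2000)^2 = 1.13097e-04 m^2
Fd = 0.5*Cd*rho*A*v^2 = 0.5*0.2*1.225*1.13097e-04*634^2 = 5.569 N

5.569 N


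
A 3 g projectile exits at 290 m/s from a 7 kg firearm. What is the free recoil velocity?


v_recoil = m_p * v_p / m_gun = 0.003 * 290 / 7 = 0.1243 m/s

0.1243 m/s


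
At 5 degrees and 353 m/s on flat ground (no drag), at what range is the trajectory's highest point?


R = v0^2*sin(2*theta)/g = 353^2*sin(2*5°)/9.81 = 2205.72 m
apex_dist = R/2 = 2205.72/2 = 1103 m

1103 m


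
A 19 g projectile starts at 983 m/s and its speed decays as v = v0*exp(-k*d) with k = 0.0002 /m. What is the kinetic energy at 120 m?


v = v0*exp(-k*d) = 983*exp(-0.0002*120) = 959.689 m/s
E = 0.5*m*v^2 = 0.5*0.019*959.689^2 = 8750 J

8750 J


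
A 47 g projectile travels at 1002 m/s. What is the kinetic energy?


E = 0.5*m*v^2 = 0.5*0.047*1002^2 = 23594 J

23594 J


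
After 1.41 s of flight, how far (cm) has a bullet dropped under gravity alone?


drop = 0.5*g*t^2 = 0.5*9.81*1.41^2 = 9.75163 m ≈ 975.2 cm

975.2 cm


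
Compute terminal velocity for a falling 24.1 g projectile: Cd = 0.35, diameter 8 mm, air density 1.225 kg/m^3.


A = pi*(d/2)^2 = pi*(8/2000)^2 = 5.02655e-05 m^2
vt = sqrt(2mg/(Cd*rho*A)) = sqrt(2*0.0241*9.81/(0.35 * 1.225 * 5.02655e-05)) = 148.1 m/s

148.1 m/s


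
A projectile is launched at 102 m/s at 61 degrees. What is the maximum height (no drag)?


H = (v0*sin(theta))^2 / (2g) = (102*sin(61°))^2 / (2*9.81) = 405.6 m

405.6 m


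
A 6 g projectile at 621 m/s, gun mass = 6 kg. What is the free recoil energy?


v_r = m_p*v_p/m_gun = 0.006*621/6 = 0.621 m/s, E_r = 0.5*m_gun*v_r^2 = 0.5*6*0.621^2 = 1.157 J

1.157 J


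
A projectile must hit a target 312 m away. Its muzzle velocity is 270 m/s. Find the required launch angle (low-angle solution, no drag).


sin(2*theta) = R*g/v0^2 = 312*9.81/270^2 = 0.0419852, theta = arcsin(0.0419852)/2 = 1.203°

1.203 degrees


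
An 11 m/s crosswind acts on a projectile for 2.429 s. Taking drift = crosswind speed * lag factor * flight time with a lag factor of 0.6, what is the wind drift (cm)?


drift = v_wind * lag * t = 11 * 0.6 * 2.429 = 16.0314 m ≈ 1603 cm

1603 cm


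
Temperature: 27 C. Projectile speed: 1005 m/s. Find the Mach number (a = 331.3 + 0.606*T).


a = 331.3 + 0.606*(27) = 347.662 m/s
M = v/a = 1005/347.662 = 2.891

2.891


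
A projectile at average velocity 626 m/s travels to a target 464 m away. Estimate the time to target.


t = d/v = 464/626 = 0.7412 s

0.7412 s


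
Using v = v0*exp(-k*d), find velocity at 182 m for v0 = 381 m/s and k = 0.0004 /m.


v = v0*exp(-k*d) = 381*exp(-0.0004*182) = 354.2 m/s

354.2 m/s


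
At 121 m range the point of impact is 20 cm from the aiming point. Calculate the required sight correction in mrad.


1 mrad subtends 1 cm per 10 m of range, so adj = error_cm / (dist_m / 10) = 20 / (121/10) = 1.653 mrad

1.653 mrad


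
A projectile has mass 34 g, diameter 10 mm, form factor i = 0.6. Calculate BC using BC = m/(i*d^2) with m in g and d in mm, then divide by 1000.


BC = m/(i*d^2*1000) = 34/(0.6 * 10^2 * 1000) = 0.0005667

0.0005667


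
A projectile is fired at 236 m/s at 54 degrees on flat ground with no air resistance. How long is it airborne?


T = 2*v0*sin(theta)/g = 2*236*sin(54°)/9.81 = 38.93 s

38.93 s


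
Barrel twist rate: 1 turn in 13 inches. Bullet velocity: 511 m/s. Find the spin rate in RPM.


twist_m = 13*0.0254 = 0.3302 m
spin = v/twist = 511/0.3302 = 1547.547 rev/s
RPM = spin*60 = 1547.547*60 ≈ 92853 RPM

92853 RPM


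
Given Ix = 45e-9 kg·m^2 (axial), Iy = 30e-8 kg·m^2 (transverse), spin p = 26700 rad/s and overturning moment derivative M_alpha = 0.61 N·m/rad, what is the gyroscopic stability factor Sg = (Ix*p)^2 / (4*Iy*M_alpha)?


Sg = Ix^2 * p^2 / (4 * Iy * M_alpha) = (45e-9)^2 * 26700^2 / (4 * 30e-8 * 0.61) = 1.972

1.972


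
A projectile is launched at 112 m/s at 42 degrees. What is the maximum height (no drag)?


H = (v0*sin(theta))^2 / (2g) = (112*sin(42°))^2 / (2*9.81) = 286.3 m

286.3 m


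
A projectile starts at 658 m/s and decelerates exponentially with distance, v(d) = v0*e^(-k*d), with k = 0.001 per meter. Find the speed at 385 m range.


v = v0*exp(-k*d) = 658*exp(-0.001*385) = 447.7 m/s

447.7 m/s


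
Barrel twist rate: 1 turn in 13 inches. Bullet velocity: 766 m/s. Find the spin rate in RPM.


twist_m = 13*0.0254 = 0.3302 m
spin = v/twist = 766/0.3302 = 2319.806 rev/s
RPM = spin*60 = 2319.806*60 ≈ 139188 RPM

139188 RPM


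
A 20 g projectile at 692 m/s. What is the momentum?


p = m*v = 0.02*692 = 13.84 kg·m/s

13.84 kg·m/s


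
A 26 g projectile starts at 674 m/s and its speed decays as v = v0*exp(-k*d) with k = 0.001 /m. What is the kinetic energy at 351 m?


v = v0*exp(-k*d) = 674*exp(-0.001*351) = 474.485 m/s
E = 0.5*m*v^2 = 0.5*0.026*474.485^2 = 2927 J

2927 J


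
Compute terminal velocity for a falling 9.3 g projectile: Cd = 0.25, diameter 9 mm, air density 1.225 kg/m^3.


A = pi*(d/2)^2 = pi*(9/2000)^2 = 6.36173e-05 m^2
vt = sqrt(2mg/(Cd*rho*A)) = sqrt(2*0.0093*9.81/(0.25 * 1.225 * 6.36173e-05)) = 96.78 m/s

96.78 m/s


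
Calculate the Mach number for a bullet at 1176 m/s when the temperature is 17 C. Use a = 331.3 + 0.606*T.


a = 331.3 + 0.606*(17) = 341.602 m/s
M = v/a = 1176/341.602 = 3.443

3.443


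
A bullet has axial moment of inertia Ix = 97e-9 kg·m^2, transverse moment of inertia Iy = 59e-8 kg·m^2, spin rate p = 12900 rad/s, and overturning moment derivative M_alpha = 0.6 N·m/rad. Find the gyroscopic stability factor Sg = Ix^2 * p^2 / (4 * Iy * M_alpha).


Sg = Ix^2 * p^2 / (4 * Iy * M_alpha) = (97e-9)^2 * 12900^2 / (4 * 59e-8 * 0.6) = 1.106

1.106


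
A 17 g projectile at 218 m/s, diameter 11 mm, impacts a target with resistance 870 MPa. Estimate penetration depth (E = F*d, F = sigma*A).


A = pi*(d/2)^2 = pi*(11/2)^2 = 95.0332 mm^2
E = 0.5*m*v^2 = 0.5*0.017*218^2 = 403.954 J
depth = E/(sigma*A) = 403.954 J / (870 MPa * 95.0332 mm^2) = 403.954/(870 * 95.0332) m = 0.00488582 m ≈ 4.886 mm

4.886 mm


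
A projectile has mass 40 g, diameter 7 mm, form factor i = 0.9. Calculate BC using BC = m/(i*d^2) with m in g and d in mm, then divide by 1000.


BC = m/(i*d^2*1000) = 40/(0.9 * 7^2 * 1000) = 0.000907

0.000907


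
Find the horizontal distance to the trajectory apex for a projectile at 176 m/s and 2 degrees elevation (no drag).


R = v0^2*sin(2*theta)/g = 176^2*sin(2*2°)/9.81 = 220.263 m
apex_dist = R/2 = 220.263/2 = 110.1 m

110.1 m


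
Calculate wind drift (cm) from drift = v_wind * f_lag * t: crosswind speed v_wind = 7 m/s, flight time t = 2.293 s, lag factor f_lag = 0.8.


drift = v_wind * lag * t = 7 * 0.8 * 2.293 = 12.8408 m ≈ 1284 cm

1284 cm


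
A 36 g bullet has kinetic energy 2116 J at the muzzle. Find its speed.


v = sqrt(2*E/m) = sqrt(2*2116/0.036) = 342.9 m/s

342.9 m/s
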